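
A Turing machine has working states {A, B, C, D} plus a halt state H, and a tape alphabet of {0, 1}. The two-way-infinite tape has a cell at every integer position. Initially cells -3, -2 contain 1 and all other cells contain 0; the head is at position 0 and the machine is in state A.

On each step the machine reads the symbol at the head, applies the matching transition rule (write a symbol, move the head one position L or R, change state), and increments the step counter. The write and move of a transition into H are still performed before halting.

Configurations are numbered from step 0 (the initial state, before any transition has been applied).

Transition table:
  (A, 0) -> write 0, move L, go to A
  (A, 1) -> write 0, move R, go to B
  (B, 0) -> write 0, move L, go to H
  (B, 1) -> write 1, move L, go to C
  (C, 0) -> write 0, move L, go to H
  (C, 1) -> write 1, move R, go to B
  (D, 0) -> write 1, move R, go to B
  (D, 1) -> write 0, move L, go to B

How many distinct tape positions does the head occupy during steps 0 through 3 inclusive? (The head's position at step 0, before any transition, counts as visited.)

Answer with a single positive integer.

Answer: 3

Derivation:
Step 1: in state A at pos 0, read 0 -> (A,0)->write 0,move L,goto A. Now: state=A, head=-1, tape[-4..1]=011000 (head:    ^)
Step 2: in state A at pos -1, read 0 -> (A,0)->write 0,move L,goto A. Now: state=A, head=-2, tape[-4..1]=011000 (head:   ^)
Step 3: in state A at pos -2, read 1 -> (A,1)->write 0,move R,goto B. Now: state=B, head=-1, tape[-4..1]=010000 (head:    ^)
Head positions at steps 0..3: starting at 0, distinct positions visited = {-2, -1, 0} -> 3 position(s)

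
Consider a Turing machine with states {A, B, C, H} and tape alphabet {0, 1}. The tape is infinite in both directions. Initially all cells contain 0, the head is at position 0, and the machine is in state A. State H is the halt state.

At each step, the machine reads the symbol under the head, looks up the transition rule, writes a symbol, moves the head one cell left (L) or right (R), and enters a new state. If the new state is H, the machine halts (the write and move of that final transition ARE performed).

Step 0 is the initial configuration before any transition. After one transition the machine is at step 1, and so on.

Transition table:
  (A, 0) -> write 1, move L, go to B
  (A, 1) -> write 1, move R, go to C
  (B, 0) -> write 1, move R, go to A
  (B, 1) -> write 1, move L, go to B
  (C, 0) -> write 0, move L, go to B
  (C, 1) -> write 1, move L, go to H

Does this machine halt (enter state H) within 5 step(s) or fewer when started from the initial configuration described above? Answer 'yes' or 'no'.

Step 1: in state A at pos 0, read 0 -> (A,0)->write 1,move L,goto B. Now: state=B, head=-1, tape[-2..1]=0010 (head:  ^)
Step 2: in state B at pos -1, read 0 -> (B,0)->write 1,move R,goto A. Now: state=A, head=0, tape[-2..1]=0110 (head:   ^)
Step 3: in state A at pos 0, read 1 -> (A,1)->write 1,move R,goto C. Now: state=C, head=1, tape[-2..2]=01100 (head:    ^)
Step 4: in state C at pos 1, read 0 -> (C,0)->write 0,move L,goto B. Now: state=B, head=0, tape[-2..2]=01100 (head:   ^)
Step 5: in state B at pos 0, read 1 -> (B,1)->write 1,move L,goto B. Now: state=B, head=-1, tape[-2..2]=01100 (head:  ^)
After 5 step(s): state = B (not H) -> not halted within 5 -> no

Answer: no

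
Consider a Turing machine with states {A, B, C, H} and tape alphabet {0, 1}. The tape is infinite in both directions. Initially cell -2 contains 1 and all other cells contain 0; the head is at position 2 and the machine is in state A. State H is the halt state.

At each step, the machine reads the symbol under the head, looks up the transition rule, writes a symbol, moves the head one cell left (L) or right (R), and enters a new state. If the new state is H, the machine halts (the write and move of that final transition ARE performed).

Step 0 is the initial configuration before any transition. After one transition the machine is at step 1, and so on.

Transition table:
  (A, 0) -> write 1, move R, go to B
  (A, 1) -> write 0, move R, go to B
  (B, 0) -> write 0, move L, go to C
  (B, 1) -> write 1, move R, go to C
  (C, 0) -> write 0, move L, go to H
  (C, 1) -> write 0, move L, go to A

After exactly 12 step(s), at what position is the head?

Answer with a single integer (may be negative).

Step 1: in state A at pos 2, read 0 -> (A,0)->write 1,move R,goto B. Now: state=B, head=3, tape[-3..4]=01000100 (head:       ^)
Step 2: in state B at pos 3, read 0 -> (B,0)->write 0,move L,goto C. Now: state=C, head=2, tape[-3..4]=01000100 (head:      ^)
Step 3: in state C at pos 2, read 1 -> (C,1)->write 0,move L,goto A. Now: state=A, head=1, tape[-3..4]=01000000 (head:     ^)
Step 4: in state A at pos 1, read 0 -> (A,0)->write 1,move R,goto B. Now: state=B, head=2, tape[-3..4]=01001000 (head:      ^)
Step 5: in state B at pos 2, read 0 -> (B,0)->write 0,move L,goto C. Now: state=C, head=1, tape[-3..4]=01001000 (head:     ^)
Step 6: in state C at pos 1, read 1 -> (C,1)->write 0,move L,goto A. Now: state=A, head=0, tape[-3..4]=01000000 (head:    ^)
Step 7: in state A at pos 0, read 0 -> (A,0)->write 1,move R,goto B. Now: state=B, head=1, tape[-3..4]=01010000 (head:     ^)
Step 8: in state B at pos 1, read 0 -> (B,0)->write 0,move L,goto C. Now: state=C, head=0, tape[-3..4]=01010000 (head:    ^)
Step 9: in state C at pos 0, read 1 -> (C,1)->write 0,move L,goto A. Now: state=A, head=-1, tape[-3..4]=01000000 (head:   ^)
Step 10: in state A at pos -1, read 0 -> (A,0)->write 1,move R,goto B. Now: state=B, head=0, tape[-3..4]=01100000 (head:    ^)
Step 11: in state B at pos 0, read 0 -> (B,0)->write 0,move L,goto C. Now: state=C, head=-1, tape[-3..4]=01100000 (head:   ^)
Step 12: in state C at pos -1, read 1 -> (C,1)->write 0,move L,goto A. Now: state=A, head=-2, tape[-3..4]=01000000 (head:  ^)

Answer: -2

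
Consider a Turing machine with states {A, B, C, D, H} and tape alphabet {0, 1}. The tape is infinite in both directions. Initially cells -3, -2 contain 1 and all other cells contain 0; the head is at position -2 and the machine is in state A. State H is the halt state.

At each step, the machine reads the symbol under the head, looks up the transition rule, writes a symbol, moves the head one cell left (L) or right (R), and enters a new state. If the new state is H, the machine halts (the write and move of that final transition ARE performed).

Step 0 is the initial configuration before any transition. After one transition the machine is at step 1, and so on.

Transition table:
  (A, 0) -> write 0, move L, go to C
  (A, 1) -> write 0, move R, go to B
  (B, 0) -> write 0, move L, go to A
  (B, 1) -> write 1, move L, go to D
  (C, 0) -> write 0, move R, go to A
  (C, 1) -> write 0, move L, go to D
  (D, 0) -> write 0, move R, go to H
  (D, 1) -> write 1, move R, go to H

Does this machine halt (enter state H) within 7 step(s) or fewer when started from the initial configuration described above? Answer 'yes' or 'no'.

Step 1: in state A at pos -2, read 1 -> (A,1)->write 0,move R,goto B. Now: state=B, head=-1, tape[-4..0]=01000 (head:    ^)
Step 2: in state B at pos -1, read 0 -> (B,0)->write 0,move L,goto A. Now: state=A, head=-2, tape[-4..0]=01000 (head:   ^)
Step 3: in state A at pos -2, read 0 -> (A,0)->write 0,move L,goto C. Now: state=C, head=-3, tape[-4..0]=01000 (head:  ^)
Step 4: in state C at pos -3, read 1 -> (C,1)->write 0,move L,goto D. Now: state=D, head=-4, tape[-5..0]=000000 (head:  ^)
Step 5: in state D at pos -4, read 0 -> (D,0)->write 0,move R,goto H. Now: state=H, head=-3, tape[-5..0]=000000 (head:   ^)
State H reached at step 5; 5 <= 7 -> yes

Answer: yes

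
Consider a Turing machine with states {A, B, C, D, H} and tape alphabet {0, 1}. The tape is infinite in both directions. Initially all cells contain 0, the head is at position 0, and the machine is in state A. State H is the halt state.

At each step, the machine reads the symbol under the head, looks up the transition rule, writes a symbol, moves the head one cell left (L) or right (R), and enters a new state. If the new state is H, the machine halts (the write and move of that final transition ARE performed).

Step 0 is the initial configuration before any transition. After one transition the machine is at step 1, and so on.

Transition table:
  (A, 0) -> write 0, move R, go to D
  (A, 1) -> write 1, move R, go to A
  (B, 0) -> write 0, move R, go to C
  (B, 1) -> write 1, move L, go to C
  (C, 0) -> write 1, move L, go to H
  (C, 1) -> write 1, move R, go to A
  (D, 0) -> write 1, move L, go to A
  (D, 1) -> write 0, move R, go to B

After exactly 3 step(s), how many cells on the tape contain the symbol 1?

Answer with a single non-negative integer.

Step 1: in state A at pos 0, read 0 -> (A,0)->write 0,move R,goto D. Now: state=D, head=1, tape[-1..2]=0000 (head:   ^)
Step 2: in state D at pos 1, read 0 -> (D,0)->write 1,move L,goto A. Now: state=A, head=0, tape[-1..2]=0010 (head:  ^)
Step 3: in state A at pos 0, read 0 -> (A,0)->write 0,move R,goto D. Now: state=D, head=1, tape[-1..2]=0010 (head:   ^)
Cells containing 1 after step 3: {1} -> 1 cell(s)

Answer: 1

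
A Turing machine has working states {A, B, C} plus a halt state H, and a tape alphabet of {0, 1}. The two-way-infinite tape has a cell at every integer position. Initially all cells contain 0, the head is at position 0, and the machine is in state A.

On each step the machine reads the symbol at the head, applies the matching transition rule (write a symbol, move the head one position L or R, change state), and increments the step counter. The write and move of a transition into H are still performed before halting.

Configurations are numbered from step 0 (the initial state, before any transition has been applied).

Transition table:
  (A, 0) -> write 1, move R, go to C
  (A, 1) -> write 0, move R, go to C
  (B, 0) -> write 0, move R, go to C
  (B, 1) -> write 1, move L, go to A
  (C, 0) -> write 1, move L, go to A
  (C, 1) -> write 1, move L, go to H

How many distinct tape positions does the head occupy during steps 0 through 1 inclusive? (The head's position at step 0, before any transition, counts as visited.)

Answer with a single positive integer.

Answer: 2

Derivation:
Step 1: in state A at pos 0, read 0 -> (A,0)->write 1,move R,goto C. Now: state=C, head=1, tape[-1..2]=0100 (head:   ^)
Head positions at steps 0..1: starting at 0, distinct positions visited = {0, 1} -> 2 position(s)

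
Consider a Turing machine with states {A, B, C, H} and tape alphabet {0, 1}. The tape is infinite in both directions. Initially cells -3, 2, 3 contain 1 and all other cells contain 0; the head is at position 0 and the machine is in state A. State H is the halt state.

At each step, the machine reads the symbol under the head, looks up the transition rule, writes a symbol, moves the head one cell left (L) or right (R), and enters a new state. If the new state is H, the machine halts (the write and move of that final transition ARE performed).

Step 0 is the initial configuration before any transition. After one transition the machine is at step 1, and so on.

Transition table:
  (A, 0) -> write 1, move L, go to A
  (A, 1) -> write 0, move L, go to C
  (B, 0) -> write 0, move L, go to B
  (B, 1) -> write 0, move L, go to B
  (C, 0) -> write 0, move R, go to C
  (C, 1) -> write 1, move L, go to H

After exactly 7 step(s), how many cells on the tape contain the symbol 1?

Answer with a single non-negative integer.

Answer: 5

Derivation:
Step 1: in state A at pos 0, read 0 -> (A,0)->write 1,move L,goto A. Now: state=A, head=-1, tape[-4..4]=010010110 (head:    ^)
Step 2: in state A at pos -1, read 0 -> (A,0)->write 1,move L,goto A. Now: state=A, head=-2, tape[-4..4]=010110110 (head:   ^)
Step 3: in state A at pos -2, read 0 -> (A,0)->write 1,move L,goto A. Now: state=A, head=-3, tape[-4..4]=011110110 (head:  ^)
Step 4: in state A at pos -3, read 1 -> (A,1)->write 0,move L,goto C. Now: state=C, head=-4, tape[-5..4]=0001110110 (head:  ^)
Step 5: in state C at pos -4, read 0 -> (C,0)->write 0,move R,goto C. Now: state=C, head=-3, tape[-5..4]=0001110110 (head:   ^)
Step 6: in state C at pos -3, read 0 -> (C,0)->write 0,move R,goto C. Now: state=C, head=-2, tape[-5..4]=0001110110 (head:    ^)
Step 7: in state C at pos -2, read 1 -> (C,1)->write 1,move L,goto H. Now: state=H, head=-3, tape[-5..4]=0001110110 (head:   ^)
Cells containing 1 after step 7: {-2, -1, 0, 2, 3} -> 5 cell(s)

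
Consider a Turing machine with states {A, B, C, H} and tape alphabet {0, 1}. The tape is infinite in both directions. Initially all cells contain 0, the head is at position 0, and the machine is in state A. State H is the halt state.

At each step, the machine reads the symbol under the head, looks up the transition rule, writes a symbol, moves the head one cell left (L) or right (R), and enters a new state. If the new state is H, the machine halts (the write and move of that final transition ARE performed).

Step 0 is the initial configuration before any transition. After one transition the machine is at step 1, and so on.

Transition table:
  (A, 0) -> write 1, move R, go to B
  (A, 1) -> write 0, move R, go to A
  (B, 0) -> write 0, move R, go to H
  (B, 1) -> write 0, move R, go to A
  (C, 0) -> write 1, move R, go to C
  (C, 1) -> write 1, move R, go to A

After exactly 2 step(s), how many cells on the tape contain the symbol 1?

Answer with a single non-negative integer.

Answer: 1

Derivation:
Step 1: in state A at pos 0, read 0 -> (A,0)->write 1,move R,goto B. Now: state=B, head=1, tape[-1..2]=0100 (head:   ^)
Step 2: in state B at pos 1, read 0 -> (B,0)->write 0,move R,goto H. Now: state=H, head=2, tape[-1..3]=01000 (head:    ^)
Cells containing 1 after step 2: {0} -> 1 cell(s)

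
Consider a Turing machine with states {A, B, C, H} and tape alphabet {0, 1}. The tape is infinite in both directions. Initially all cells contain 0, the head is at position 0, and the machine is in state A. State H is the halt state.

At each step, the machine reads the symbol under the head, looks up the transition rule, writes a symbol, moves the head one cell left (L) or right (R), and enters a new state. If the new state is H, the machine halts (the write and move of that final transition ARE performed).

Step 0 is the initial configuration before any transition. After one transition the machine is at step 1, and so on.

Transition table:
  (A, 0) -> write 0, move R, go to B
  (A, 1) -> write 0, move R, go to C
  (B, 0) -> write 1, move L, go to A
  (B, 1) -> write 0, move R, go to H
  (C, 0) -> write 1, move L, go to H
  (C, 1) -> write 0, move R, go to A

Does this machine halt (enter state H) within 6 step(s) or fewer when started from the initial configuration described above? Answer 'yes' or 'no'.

Step 1: in state A at pos 0, read 0 -> (A,0)->write 0,move R,goto B. Now: state=B, head=1, tape[-1..2]=0000 (head:   ^)
Step 2: in state B at pos 1, read 0 -> (B,0)->write 1,move L,goto A. Now: state=A, head=0, tape[-1..2]=0010 (head:  ^)
Step 3: in state A at pos 0, read 0 -> (A,0)->write 0,move R,goto B. Now: state=B, head=1, tape[-1..2]=0010 (head:   ^)
Step 4: in state B at pos 1, read 1 -> (B,1)->write 0,move R,goto H. Now: state=H, head=2, tape[-1..3]=00000 (head:    ^)
State H reached at step 4; 4 <= 6 -> yes

Answer: yes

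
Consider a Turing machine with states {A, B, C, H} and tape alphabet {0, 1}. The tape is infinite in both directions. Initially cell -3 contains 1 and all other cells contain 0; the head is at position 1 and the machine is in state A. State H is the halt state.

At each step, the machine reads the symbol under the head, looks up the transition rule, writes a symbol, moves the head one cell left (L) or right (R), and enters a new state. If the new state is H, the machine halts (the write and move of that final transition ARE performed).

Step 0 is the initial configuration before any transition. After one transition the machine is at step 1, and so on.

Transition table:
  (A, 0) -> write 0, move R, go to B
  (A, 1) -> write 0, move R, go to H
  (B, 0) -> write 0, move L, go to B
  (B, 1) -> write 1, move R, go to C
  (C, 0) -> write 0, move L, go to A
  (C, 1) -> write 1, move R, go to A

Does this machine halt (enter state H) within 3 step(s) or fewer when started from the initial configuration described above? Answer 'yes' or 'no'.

Step 1: in state A at pos 1, read 0 -> (A,0)->write 0,move R,goto B. Now: state=B, head=2, tape[-4..3]=01000000 (head:       ^)
Step 2: in state B at pos 2, read 0 -> (B,0)->write 0,move L,goto B. Now: state=B, head=1, tape[-4..3]=01000000 (head:      ^)
Step 3: in state B at pos 1, read 0 -> (B,0)->write 0,move L,goto B. Now: state=B, head=0, tape[-4..3]=01000000 (head:     ^)
After 3 step(s): state = B (not H) -> not halted within 3 -> no

Answer: no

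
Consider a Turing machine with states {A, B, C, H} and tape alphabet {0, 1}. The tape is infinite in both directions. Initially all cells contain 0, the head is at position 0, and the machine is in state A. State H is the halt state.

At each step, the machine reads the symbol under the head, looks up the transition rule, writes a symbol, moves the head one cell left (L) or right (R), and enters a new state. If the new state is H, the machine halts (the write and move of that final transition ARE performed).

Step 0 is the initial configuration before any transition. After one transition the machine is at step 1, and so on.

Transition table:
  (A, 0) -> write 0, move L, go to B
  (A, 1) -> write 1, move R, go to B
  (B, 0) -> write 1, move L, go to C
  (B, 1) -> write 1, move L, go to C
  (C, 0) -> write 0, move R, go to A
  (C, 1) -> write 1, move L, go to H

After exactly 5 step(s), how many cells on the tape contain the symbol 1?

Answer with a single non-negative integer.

Answer: 2

Derivation:
Step 1: in state A at pos 0, read 0 -> (A,0)->write 0,move L,goto B. Now: state=B, head=-1, tape[-2..1]=0000 (head:  ^)
Step 2: in state B at pos -1, read 0 -> (B,0)->write 1,move L,goto C. Now: state=C, head=-2, tape[-3..1]=00100 (head:  ^)
Step 3: in state C at pos -2, read 0 -> (C,0)->write 0,move R,goto A. Now: state=A, head=-1, tape[-3..1]=00100 (head:   ^)
Step 4: in state A at pos -1, read 1 -> (A,1)->write 1,move R,goto B. Now: state=B, head=0, tape[-3..1]=00100 (head:    ^)
Step 5: in state B at pos 0, read 0 -> (B,0)->write 1,move L,goto C. Now: state=C, head=-1, tape[-3..1]=00110 (head:   ^)
Cells containing 1 after step 5: {-1, 0} -> 2 cell(s)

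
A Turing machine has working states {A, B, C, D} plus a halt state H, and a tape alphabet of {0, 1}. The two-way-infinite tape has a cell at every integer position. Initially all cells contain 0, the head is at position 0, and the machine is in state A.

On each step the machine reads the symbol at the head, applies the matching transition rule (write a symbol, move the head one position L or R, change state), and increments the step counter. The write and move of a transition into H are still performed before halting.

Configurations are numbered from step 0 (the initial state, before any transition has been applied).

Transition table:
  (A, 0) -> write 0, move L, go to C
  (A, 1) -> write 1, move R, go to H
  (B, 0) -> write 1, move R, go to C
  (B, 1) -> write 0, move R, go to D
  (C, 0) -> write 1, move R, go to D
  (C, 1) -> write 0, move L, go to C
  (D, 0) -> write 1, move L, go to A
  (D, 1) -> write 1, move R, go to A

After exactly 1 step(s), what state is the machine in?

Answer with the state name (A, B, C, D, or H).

Step 1: in state A at pos 0, read 0 -> (A,0)->write 0,move L,goto C. Now: state=C, head=-1, tape[-2..1]=0000 (head:  ^)

Answer: C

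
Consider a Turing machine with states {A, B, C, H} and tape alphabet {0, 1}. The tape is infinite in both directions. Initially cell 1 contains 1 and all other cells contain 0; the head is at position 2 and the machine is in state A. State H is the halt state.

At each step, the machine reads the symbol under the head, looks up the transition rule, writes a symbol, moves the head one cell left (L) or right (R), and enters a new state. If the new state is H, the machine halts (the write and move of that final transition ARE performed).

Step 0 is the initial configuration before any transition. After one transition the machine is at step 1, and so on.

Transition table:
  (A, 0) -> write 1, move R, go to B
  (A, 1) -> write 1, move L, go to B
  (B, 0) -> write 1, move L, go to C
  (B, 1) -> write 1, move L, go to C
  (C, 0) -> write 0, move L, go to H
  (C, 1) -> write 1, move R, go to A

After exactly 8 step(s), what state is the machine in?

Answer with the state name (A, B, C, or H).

Step 1: in state A at pos 2, read 0 -> (A,0)->write 1,move R,goto B. Now: state=B, head=3, tape[0..4]=01100 (head:    ^)
Step 2: in state B at pos 3, read 0 -> (B,0)->write 1,move L,goto C. Now: state=C, head=2, tape[0..4]=01110 (head:   ^)
Step 3: in state C at pos 2, read 1 -> (C,1)->write 1,move R,goto A. Now: state=A, head=3, tape[0..4]=01110 (head:    ^)
Step 4: in state A at pos 3, read 1 -> (A,1)->write 1,move L,goto B. Now: state=B, head=2, tape[0..4]=01110 (head:   ^)
Step 5: in state B at pos 2, read 1 -> (B,1)->write 1,move L,goto C. Now: state=C, head=1, tape[0..4]=01110 (head:  ^)
Step 6: in state C at pos 1, read 1 -> (C,1)->write 1,move R,goto A. Now: state=A, head=2, tape[0..4]=01110 (head:   ^)
Step 7: in state A at pos 2, read 1 -> (A,1)->write 1,move L,goto B. Now: state=B, head=1, tape[0..4]=01110 (head:  ^)
Step 8: in state B at pos 1, read 1 -> (B,1)->write 1,move L,goto C. Now: state=C, head=0, tape[-1..4]=001110 (head:  ^)

Answer: C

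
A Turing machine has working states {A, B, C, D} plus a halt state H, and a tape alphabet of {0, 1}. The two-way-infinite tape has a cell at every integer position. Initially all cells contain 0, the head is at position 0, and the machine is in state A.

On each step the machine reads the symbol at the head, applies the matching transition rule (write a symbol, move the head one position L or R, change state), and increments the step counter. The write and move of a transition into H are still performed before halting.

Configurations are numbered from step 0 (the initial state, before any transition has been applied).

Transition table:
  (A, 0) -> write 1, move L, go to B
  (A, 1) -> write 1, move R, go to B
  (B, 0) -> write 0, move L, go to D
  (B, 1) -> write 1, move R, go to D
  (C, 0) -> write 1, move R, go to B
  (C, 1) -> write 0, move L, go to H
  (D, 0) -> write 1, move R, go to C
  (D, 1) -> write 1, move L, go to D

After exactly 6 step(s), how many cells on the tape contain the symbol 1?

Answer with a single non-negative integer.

Step 1: in state A at pos 0, read 0 -> (A,0)->write 1,move L,goto B. Now: state=B, head=-1, tape[-2..1]=0010 (head:  ^)
Step 2: in state B at pos -1, read 0 -> (B,0)->write 0,move L,goto D. Now: state=D, head=-2, tape[-3..1]=00010 (head:  ^)
Step 3: in state D at pos -2, read 0 -> (D,0)->write 1,move R,goto C. Now: state=C, head=-1, tape[-3..1]=01010 (head:   ^)
Step 4: in state C at pos -1, read 0 -> (C,0)->write 1,move R,goto B. Now: state=B, head=0, tape[-3..1]=01110 (head:    ^)
Step 5: in state B at pos 0, read 1 -> (B,1)->write 1,move R,goto D. Now: state=D, head=1, tape[-3..2]=011100 (head:     ^)
Step 6: in state D at pos 1, read 0 -> (D,0)->write 1,move R,goto C. Now: state=C, head=2, tape[-3..3]=0111100 (head:      ^)
Cells containing 1 after step 6: {-2, -1, 0, 1} -> 4 cell(s)

Answer: 4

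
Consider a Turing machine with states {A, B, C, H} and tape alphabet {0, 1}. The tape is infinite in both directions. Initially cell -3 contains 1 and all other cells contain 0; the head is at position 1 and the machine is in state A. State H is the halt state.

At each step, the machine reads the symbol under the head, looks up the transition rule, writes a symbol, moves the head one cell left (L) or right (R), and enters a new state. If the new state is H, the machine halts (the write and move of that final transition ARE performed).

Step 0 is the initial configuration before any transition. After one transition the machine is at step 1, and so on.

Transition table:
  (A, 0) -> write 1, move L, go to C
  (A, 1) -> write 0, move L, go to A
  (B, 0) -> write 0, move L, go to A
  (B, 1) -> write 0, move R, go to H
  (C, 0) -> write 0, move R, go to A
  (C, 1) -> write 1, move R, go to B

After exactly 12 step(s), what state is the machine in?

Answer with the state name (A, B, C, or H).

Step 1: in state A at pos 1, read 0 -> (A,0)->write 1,move L,goto C. Now: state=C, head=0, tape[-4..2]=0100010 (head:     ^)
Step 2: in state C at pos 0, read 0 -> (C,0)->write 0,move R,goto A. Now: state=A, head=1, tape[-4..2]=0100010 (head:      ^)
Step 3: in state A at pos 1, read 1 -> (A,1)->write 0,move L,goto A. Now: state=A, head=0, tape[-4..2]=0100000 (head:     ^)
Step 4: in state A at pos 0, read 0 -> (A,0)->write 1,move L,goto C. Now: state=C, head=-1, tape[-4..2]=0100100 (head:    ^)
Step 5: in state C at pos -1, read 0 -> (C,0)->write 0,move R,goto A. Now: state=A, head=0, tape[-4..2]=0100100 (head:     ^)
Step 6: in state A at pos 0, read 1 -> (A,1)->write 0,move L,goto A. Now: state=A, head=-1, tape[-4..2]=0100000 (head:    ^)
Step 7: in state A at pos -1, read 0 -> (A,0)->write 1,move L,goto C. Now: state=C, head=-2, tape[-4..2]=0101000 (head:   ^)
Step 8: in state C at pos -2, read 0 -> (C,0)->write 0,move R,goto A. Now: state=A, head=-1, tape[-4..2]=0101000 (head:    ^)
Step 9: in state A at pos -1, read 1 -> (A,1)->write 0,move L,goto A. Now: state=A, head=-2, tape[-4..2]=0100000 (head:   ^)
Step 10: in state A at pos -2, read 0 -> (A,0)->write 1,move L,goto C. Now: state=C, head=-3, tape[-4..2]=0110000 (head:  ^)
Step 11: in state C at pos -3, read 1 -> (C,1)->write 1,move R,goto B. Now: state=B, head=-2, tape[-4..2]=0110000 (head:   ^)
Step 12: in state B at pos -2, read 1 -> (B,1)->write 0,move R,goto H. Now: state=H, head=-1, tape[-4..2]=0100000 (head:    ^)

Answer: H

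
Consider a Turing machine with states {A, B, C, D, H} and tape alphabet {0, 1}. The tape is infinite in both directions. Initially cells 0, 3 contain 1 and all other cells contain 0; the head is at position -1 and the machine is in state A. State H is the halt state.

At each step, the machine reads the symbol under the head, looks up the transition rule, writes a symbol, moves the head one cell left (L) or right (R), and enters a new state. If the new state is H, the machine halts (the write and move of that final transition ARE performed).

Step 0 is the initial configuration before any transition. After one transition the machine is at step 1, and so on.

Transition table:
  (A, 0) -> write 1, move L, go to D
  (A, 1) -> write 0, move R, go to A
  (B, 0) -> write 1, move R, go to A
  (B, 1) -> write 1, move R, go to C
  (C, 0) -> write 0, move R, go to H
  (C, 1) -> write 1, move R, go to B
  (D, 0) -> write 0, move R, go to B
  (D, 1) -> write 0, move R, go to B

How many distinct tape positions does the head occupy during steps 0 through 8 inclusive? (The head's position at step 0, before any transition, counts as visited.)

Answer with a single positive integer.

Answer: 6

Derivation:
Step 1: in state A at pos -1, read 0 -> (A,0)->write 1,move L,goto D. Now: state=D, head=-2, tape[-3..4]=00110010 (head:  ^)
Step 2: in state D at pos -2, read 0 -> (D,0)->write 0,move R,goto B. Now: state=B, head=-1, tape[-3..4]=00110010 (head:   ^)
Step 3: in state B at pos -1, read 1 -> (B,1)->write 1,move R,goto C. Now: state=C, head=0, tape[-3..4]=00110010 (head:    ^)
Step 4: in state C at pos 0, read 1 -> (C,1)->write 1,move R,goto B. Now: state=B, head=1, tape[-3..4]=00110010 (head:     ^)
Step 5: in state B at pos 1, read 0 -> (B,0)->write 1,move R,goto A. Now: state=A, head=2, tape[-3..4]=00111010 (head:      ^)
Step 6: in state A at pos 2, read 0 -> (A,0)->write 1,move L,goto D. Now: state=D, head=1, tape[-3..4]=00111110 (head:     ^)
Step 7: in state D at pos 1, read 1 -> (D,1)->write 0,move R,goto B. Now: state=B, head=2, tape[-3..4]=00110110 (head:      ^)
Step 8: in state B at pos 2, read 1 -> (B,1)->write 1,move R,goto C. Now: state=C, head=3, tape[-3..4]=00110110 (head:       ^)
Head positions at steps 0..8: starting at -1, distinct positions visited = {-2, -1, 0, 1, 2, 3} -> 6 position(s)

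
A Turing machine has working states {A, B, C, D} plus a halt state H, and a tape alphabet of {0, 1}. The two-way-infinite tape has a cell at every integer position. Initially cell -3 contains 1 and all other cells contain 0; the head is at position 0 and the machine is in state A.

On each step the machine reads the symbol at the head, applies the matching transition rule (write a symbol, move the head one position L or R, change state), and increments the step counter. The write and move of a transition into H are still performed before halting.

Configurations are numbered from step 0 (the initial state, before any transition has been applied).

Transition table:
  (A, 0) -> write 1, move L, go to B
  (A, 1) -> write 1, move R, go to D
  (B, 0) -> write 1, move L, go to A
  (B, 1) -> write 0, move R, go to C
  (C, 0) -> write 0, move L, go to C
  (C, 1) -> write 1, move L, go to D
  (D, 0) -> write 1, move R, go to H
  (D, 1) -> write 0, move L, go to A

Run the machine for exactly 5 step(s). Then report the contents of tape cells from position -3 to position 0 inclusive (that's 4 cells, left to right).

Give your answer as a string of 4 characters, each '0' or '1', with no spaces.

Answer: 0111

Derivation:
Step 1: in state A at pos 0, read 0 -> (A,0)->write 1,move L,goto B. Now: state=B, head=-1, tape[-4..1]=010010 (head:    ^)
Step 2: in state B at pos -1, read 0 -> (B,0)->write 1,move L,goto A. Now: state=A, head=-2, tape[-4..1]=010110 (head:   ^)
Step 3: in state A at pos -2, read 0 -> (A,0)->write 1,move L,goto B. Now: state=B, head=-3, tape[-4..1]=011110 (head:  ^)
Step 4: in state B at pos -3, read 1 -> (B,1)->write 0,move R,goto C. Now: state=C, head=-2, tape[-4..1]=001110 (head:   ^)
Step 5: in state C at pos -2, read 1 -> (C,1)->write 1,move L,goto D. Now: state=D, head=-3, tape[-4..1]=001110 (head:  ^)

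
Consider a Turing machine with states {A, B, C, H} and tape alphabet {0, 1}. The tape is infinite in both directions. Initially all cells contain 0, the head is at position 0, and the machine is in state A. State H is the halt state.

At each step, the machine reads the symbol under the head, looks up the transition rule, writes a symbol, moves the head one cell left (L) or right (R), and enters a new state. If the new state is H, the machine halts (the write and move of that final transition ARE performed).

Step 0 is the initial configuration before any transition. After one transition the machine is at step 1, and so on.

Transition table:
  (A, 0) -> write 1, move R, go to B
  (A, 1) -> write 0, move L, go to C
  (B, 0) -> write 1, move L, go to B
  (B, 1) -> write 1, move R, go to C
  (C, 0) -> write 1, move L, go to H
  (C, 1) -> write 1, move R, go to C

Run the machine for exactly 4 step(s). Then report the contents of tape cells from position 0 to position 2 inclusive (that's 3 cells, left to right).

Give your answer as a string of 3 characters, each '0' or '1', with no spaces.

Answer: 110

Derivation:
Step 1: in state A at pos 0, read 0 -> (A,0)->write 1,move R,goto B. Now: state=B, head=1, tape[-1..2]=0100 (head:   ^)
Step 2: in state B at pos 1, read 0 -> (B,0)->write 1,move L,goto B. Now: state=B, head=0, tape[-1..2]=0110 (head:  ^)
Step 3: in state B at pos 0, read 1 -> (B,1)->write 1,move R,goto C. Now: state=C, head=1, tape[-1..2]=0110 (head:   ^)
Step 4: in state C at pos 1, read 1 -> (C,1)->write 1,move R,goto C. Now: state=C, head=2, tape[-1..3]=01100 (head:    ^)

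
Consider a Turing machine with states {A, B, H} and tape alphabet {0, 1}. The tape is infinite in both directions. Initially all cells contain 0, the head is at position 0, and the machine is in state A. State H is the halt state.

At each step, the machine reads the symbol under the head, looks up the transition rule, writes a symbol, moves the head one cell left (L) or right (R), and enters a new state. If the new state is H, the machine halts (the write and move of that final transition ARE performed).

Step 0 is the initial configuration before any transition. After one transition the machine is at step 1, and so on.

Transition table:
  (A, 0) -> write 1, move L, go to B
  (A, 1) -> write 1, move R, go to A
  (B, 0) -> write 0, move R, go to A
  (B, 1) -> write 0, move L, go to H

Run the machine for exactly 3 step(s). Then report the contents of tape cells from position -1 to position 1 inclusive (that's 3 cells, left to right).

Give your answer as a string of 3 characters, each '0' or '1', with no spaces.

Answer: 010

Derivation:
Step 1: in state A at pos 0, read 0 -> (A,0)->write 1,move L,goto B. Now: state=B, head=-1, tape[-2..1]=0010 (head:  ^)
Step 2: in state B at pos -1, read 0 -> (B,0)->write 0,move R,goto A. Now: state=A, head=0, tape[-2..1]=0010 (head:   ^)
Step 3: in state A at pos 0, read 1 -> (A,1)->write 1,move R,goto A. Now: state=A, head=1, tape[-2..2]=00100 (head:    ^)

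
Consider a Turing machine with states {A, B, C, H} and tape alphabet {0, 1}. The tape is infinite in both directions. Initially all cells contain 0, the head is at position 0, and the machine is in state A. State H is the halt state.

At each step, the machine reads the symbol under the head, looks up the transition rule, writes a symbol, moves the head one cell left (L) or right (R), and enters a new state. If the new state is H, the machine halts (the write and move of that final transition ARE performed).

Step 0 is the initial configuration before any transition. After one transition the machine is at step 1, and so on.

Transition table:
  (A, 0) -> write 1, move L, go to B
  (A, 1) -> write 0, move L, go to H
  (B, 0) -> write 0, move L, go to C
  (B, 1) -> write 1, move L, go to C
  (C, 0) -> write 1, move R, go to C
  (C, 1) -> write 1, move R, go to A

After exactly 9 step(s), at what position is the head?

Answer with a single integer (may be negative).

Step 1: in state A at pos 0, read 0 -> (A,0)->write 1,move L,goto B. Now: state=B, head=-1, tape[-2..1]=0010 (head:  ^)
Step 2: in state B at pos -1, read 0 -> (B,0)->write 0,move L,goto C. Now: state=C, head=-2, tape[-3..1]=00010 (head:  ^)
Step 3: in state C at pos -2, read 0 -> (C,0)->write 1,move R,goto C. Now: state=C, head=-1, tape[-3..1]=01010 (head:   ^)
Step 4: in state C at pos -1, read 0 -> (C,0)->write 1,move R,goto C. Now: state=C, head=0, tape[-3..1]=01110 (head:    ^)
Step 5: in state C at pos 0, read 1 -> (C,1)->write 1,move R,goto A. Now: state=A, head=1, tape[-3..2]=011100 (head:     ^)
Step 6: in state A at pos 1, read 0 -> (A,0)->write 1,move L,goto B. Now: state=B, head=0, tape[-3..2]=011110 (head:    ^)
Step 7: in state B at pos 0, read 1 -> (B,1)->write 1,move L,goto C. Now: state=C, head=-1, tape[-3..2]=011110 (head:   ^)
Step 8: in state C at pos -1, read 1 -> (C,1)->write 1,move R,goto A. Now: state=A, head=0, tape[-3..2]=011110 (head:    ^)
Step 9: in state A at pos 0, read 1 -> (A,1)->write 0,move L,goto H. Now: state=H, head=-1, tape[-3..2]=011010 (head:   ^)

Answer: -1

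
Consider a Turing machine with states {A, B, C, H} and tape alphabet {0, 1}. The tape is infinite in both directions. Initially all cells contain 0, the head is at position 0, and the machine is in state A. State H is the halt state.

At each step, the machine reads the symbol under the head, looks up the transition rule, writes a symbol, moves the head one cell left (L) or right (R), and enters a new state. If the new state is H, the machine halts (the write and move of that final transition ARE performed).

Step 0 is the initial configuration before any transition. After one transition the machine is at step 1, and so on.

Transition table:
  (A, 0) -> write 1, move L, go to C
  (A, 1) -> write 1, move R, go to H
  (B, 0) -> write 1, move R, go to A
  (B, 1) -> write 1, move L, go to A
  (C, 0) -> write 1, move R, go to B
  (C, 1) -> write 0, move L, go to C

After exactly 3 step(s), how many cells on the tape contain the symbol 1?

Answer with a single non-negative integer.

Answer: 2

Derivation:
Step 1: in state A at pos 0, read 0 -> (A,0)->write 1,move L,goto C. Now: state=C, head=-1, tape[-2..1]=0010 (head:  ^)
Step 2: in state C at pos -1, read 0 -> (C,0)->write 1,move R,goto B. Now: state=B, head=0, tape[-2..1]=0110 (head:   ^)
Step 3: in state B at pos 0, read 1 -> (B,1)->write 1,move L,goto A. Now: state=A, head=-1, tape[-2..1]=0110 (head:  ^)
Cells containing 1 after step 3: {-1, 0} -> 2 cell(s)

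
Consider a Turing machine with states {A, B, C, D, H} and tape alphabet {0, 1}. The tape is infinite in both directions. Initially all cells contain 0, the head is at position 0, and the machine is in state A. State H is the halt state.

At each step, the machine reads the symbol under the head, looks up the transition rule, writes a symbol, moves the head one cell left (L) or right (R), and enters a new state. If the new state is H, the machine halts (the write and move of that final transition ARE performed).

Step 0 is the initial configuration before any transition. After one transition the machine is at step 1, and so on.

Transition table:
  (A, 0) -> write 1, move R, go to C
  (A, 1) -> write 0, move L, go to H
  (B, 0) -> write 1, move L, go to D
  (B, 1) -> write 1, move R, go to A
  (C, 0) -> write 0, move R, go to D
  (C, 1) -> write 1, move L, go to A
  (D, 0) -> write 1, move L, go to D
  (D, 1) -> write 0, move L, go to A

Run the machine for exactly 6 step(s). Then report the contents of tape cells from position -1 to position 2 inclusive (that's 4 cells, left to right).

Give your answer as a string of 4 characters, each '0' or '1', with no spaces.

Answer: 1011

Derivation:
Step 1: in state A at pos 0, read 0 -> (A,0)->write 1,move R,goto C. Now: state=C, head=1, tape[-1..2]=0100 (head:   ^)
Step 2: in state C at pos 1, read 0 -> (C,0)->write 0,move R,goto D. Now: state=D, head=2, tape[-1..3]=01000 (head:    ^)
Step 3: in state D at pos 2, read 0 -> (D,0)->write 1,move L,goto D. Now: state=D, head=1, tape[-1..3]=01010 (head:   ^)
Step 4: in state D at pos 1, read 0 -> (D,0)->write 1,move L,goto D. Now: state=D, head=0, tape[-1..3]=01110 (head:  ^)
Step 5: in state D at pos 0, read 1 -> (D,1)->write 0,move L,goto A. Now: state=A, head=-1, tape[-2..3]=000110 (head:  ^)
Step 6: in state A at pos -1, read 0 -> (A,0)->write 1,move R,goto C. Now: state=C, head=0, tape[-2..3]=010110 (head:   ^)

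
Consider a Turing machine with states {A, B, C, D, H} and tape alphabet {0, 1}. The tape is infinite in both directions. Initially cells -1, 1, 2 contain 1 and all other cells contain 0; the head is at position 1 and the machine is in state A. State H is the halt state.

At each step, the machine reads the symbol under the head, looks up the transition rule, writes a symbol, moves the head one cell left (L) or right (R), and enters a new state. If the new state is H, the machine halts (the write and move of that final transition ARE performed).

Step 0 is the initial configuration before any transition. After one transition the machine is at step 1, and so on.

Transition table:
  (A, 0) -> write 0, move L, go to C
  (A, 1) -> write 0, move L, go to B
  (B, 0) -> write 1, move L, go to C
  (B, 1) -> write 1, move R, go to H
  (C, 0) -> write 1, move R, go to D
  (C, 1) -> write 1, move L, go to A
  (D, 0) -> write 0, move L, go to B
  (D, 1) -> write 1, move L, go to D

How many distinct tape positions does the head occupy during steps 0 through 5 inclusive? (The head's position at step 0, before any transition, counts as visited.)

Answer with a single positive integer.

Step 1: in state A at pos 1, read 1 -> (A,1)->write 0,move L,goto B. Now: state=B, head=0, tape[-2..3]=010010 (head:   ^)
Step 2: in state B at pos 0, read 0 -> (B,0)->write 1,move L,goto C. Now: state=C, head=-1, tape[-2..3]=011010 (head:  ^)
Step 3: in state C at pos -1, read 1 -> (C,1)->write 1,move L,goto A. Now: state=A, head=-2, tape[-3..3]=0011010 (head:  ^)
Step 4: in state A at pos -2, read 0 -> (A,0)->write 0,move L,goto C. Now: state=C, head=-3, tape[-4..3]=00011010 (head:  ^)
Step 5: in state C at pos -3, read 0 -> (C,0)->write 1,move R,goto D. Now: state=D, head=-2, tape[-4..3]=01011010 (head:   ^)
Head positions at steps 0..5: starting at 1, distinct positions visited = {-3, -2, -1, 0, 1} -> 5 position(s)

Answer: 5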